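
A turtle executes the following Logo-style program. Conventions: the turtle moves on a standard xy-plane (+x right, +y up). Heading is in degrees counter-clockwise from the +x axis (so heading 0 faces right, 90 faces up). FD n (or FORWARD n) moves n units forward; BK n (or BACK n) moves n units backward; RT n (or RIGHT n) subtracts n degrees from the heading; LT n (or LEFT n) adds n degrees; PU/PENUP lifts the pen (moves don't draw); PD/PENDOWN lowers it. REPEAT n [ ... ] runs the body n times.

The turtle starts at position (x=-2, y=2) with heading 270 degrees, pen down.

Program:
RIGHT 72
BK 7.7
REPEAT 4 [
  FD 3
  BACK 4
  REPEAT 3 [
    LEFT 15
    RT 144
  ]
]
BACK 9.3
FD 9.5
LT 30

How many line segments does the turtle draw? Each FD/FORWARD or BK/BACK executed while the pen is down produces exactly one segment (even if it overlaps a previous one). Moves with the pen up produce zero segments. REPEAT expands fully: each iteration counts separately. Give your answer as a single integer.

Executing turtle program step by step:
Start: pos=(-2,2), heading=270, pen down
RT 72: heading 270 -> 198
BK 7.7: (-2,2) -> (5.323,4.379) [heading=198, draw]
REPEAT 4 [
  -- iteration 1/4 --
  FD 3: (5.323,4.379) -> (2.47,3.452) [heading=198, draw]
  BK 4: (2.47,3.452) -> (6.274,4.688) [heading=198, draw]
  REPEAT 3 [
    -- iteration 1/3 --
    LT 15: heading 198 -> 213
    RT 144: heading 213 -> 69
    -- iteration 2/3 --
    LT 15: heading 69 -> 84
    RT 144: heading 84 -> 300
    -- iteration 3/3 --
    LT 15: heading 300 -> 315
    RT 144: heading 315 -> 171
  ]
  -- iteration 2/4 --
  FD 3: (6.274,4.688) -> (3.311,5.158) [heading=171, draw]
  BK 4: (3.311,5.158) -> (7.262,4.532) [heading=171, draw]
  REPEAT 3 [
    -- iteration 1/3 --
    LT 15: heading 171 -> 186
    RT 144: heading 186 -> 42
    -- iteration 2/3 --
    LT 15: heading 42 -> 57
    RT 144: heading 57 -> 273
    -- iteration 3/3 --
    LT 15: heading 273 -> 288
    RT 144: heading 288 -> 144
  ]
  -- iteration 3/4 --
  FD 3: (7.262,4.532) -> (4.835,6.295) [heading=144, draw]
  BK 4: (4.835,6.295) -> (8.071,3.944) [heading=144, draw]
  REPEAT 3 [
    -- iteration 1/3 --
    LT 15: heading 144 -> 159
    RT 144: heading 159 -> 15
    -- iteration 2/3 --
    LT 15: heading 15 -> 30
    RT 144: heading 30 -> 246
    -- iteration 3/3 --
    LT 15: heading 246 -> 261
    RT 144: heading 261 -> 117
  ]
  -- iteration 4/4 --
  FD 3: (8.071,3.944) -> (6.709,6.617) [heading=117, draw]
  BK 4: (6.709,6.617) -> (8.525,3.053) [heading=117, draw]
  REPEAT 3 [
    -- iteration 1/3 --
    LT 15: heading 117 -> 132
    RT 144: heading 132 -> 348
    -- iteration 2/3 --
    LT 15: heading 348 -> 3
    RT 144: heading 3 -> 219
    -- iteration 3/3 --
    LT 15: heading 219 -> 234
    RT 144: heading 234 -> 90
  ]
]
BK 9.3: (8.525,3.053) -> (8.525,-6.247) [heading=90, draw]
FD 9.5: (8.525,-6.247) -> (8.525,3.253) [heading=90, draw]
LT 30: heading 90 -> 120
Final: pos=(8.525,3.253), heading=120, 11 segment(s) drawn
Segments drawn: 11

Answer: 11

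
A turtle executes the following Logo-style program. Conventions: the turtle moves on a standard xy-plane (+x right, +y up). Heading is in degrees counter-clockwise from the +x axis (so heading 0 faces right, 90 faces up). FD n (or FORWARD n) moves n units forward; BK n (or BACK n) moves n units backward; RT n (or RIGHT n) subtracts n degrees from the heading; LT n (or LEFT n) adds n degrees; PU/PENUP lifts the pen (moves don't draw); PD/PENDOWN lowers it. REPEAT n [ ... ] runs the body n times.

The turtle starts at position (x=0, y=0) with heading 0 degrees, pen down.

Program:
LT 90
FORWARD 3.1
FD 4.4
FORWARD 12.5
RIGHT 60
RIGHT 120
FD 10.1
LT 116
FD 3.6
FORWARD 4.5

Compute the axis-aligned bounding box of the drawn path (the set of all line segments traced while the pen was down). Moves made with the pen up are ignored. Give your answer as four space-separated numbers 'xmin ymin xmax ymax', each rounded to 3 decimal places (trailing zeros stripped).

Executing turtle program step by step:
Start: pos=(0,0), heading=0, pen down
LT 90: heading 0 -> 90
FD 3.1: (0,0) -> (0,3.1) [heading=90, draw]
FD 4.4: (0,3.1) -> (0,7.5) [heading=90, draw]
FD 12.5: (0,7.5) -> (0,20) [heading=90, draw]
RT 60: heading 90 -> 30
RT 120: heading 30 -> 270
FD 10.1: (0,20) -> (0,9.9) [heading=270, draw]
LT 116: heading 270 -> 26
FD 3.6: (0,9.9) -> (3.236,11.478) [heading=26, draw]
FD 4.5: (3.236,11.478) -> (7.28,13.451) [heading=26, draw]
Final: pos=(7.28,13.451), heading=26, 6 segment(s) drawn

Segment endpoints: x in {0, 0, 0, 0, 0, 3.236, 7.28}, y in {0, 3.1, 7.5, 9.9, 11.478, 13.451, 20}
xmin=0, ymin=0, xmax=7.28, ymax=20

Answer: 0 0 7.28 20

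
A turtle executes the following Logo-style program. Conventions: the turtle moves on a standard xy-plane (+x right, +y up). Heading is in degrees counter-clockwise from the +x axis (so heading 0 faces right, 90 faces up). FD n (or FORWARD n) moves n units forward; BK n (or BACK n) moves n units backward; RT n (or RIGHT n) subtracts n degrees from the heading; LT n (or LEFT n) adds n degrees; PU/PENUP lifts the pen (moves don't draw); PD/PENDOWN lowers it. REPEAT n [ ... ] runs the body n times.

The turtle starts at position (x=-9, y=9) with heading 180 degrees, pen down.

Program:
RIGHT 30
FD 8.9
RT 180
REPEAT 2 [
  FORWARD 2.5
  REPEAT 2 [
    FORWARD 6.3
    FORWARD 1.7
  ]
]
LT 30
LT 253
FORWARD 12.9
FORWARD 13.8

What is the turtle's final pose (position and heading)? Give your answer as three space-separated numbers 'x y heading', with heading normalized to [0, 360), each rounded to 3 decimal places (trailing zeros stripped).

Answer: 7.529 -30.583 253

Derivation:
Executing turtle program step by step:
Start: pos=(-9,9), heading=180, pen down
RT 30: heading 180 -> 150
FD 8.9: (-9,9) -> (-16.708,13.45) [heading=150, draw]
RT 180: heading 150 -> 330
REPEAT 2 [
  -- iteration 1/2 --
  FD 2.5: (-16.708,13.45) -> (-14.543,12.2) [heading=330, draw]
  REPEAT 2 [
    -- iteration 1/2 --
    FD 6.3: (-14.543,12.2) -> (-9.087,9.05) [heading=330, draw]
    FD 1.7: (-9.087,9.05) -> (-7.614,8.2) [heading=330, draw]
    -- iteration 2/2 --
    FD 6.3: (-7.614,8.2) -> (-2.158,5.05) [heading=330, draw]
    FD 1.7: (-2.158,5.05) -> (-0.686,4.2) [heading=330, draw]
  ]
  -- iteration 2/2 --
  FD 2.5: (-0.686,4.2) -> (1.479,2.95) [heading=330, draw]
  REPEAT 2 [
    -- iteration 1/2 --
    FD 6.3: (1.479,2.95) -> (6.935,-0.2) [heading=330, draw]
    FD 1.7: (6.935,-0.2) -> (8.407,-1.05) [heading=330, draw]
    -- iteration 2/2 --
    FD 6.3: (8.407,-1.05) -> (13.863,-4.2) [heading=330, draw]
    FD 1.7: (13.863,-4.2) -> (15.335,-5.05) [heading=330, draw]
  ]
]
LT 30: heading 330 -> 0
LT 253: heading 0 -> 253
FD 12.9: (15.335,-5.05) -> (11.564,-17.386) [heading=253, draw]
FD 13.8: (11.564,-17.386) -> (7.529,-30.583) [heading=253, draw]
Final: pos=(7.529,-30.583), heading=253, 13 segment(s) drawn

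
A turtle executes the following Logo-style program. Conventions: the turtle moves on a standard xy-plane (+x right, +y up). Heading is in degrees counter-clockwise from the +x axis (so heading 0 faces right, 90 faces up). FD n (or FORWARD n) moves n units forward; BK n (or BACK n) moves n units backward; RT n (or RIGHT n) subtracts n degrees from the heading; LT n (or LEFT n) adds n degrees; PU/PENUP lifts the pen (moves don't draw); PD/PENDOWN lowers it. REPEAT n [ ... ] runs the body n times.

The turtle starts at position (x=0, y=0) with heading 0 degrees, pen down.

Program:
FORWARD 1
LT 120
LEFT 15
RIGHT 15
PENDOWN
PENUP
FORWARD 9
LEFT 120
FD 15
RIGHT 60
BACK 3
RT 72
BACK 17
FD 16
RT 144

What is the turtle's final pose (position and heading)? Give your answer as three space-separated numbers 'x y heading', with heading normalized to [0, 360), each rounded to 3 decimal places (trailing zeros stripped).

Executing turtle program step by step:
Start: pos=(0,0), heading=0, pen down
FD 1: (0,0) -> (1,0) [heading=0, draw]
LT 120: heading 0 -> 120
LT 15: heading 120 -> 135
RT 15: heading 135 -> 120
PD: pen down
PU: pen up
FD 9: (1,0) -> (-3.5,7.794) [heading=120, move]
LT 120: heading 120 -> 240
FD 15: (-3.5,7.794) -> (-11,-5.196) [heading=240, move]
RT 60: heading 240 -> 180
BK 3: (-11,-5.196) -> (-8,-5.196) [heading=180, move]
RT 72: heading 180 -> 108
BK 17: (-8,-5.196) -> (-2.747,-21.364) [heading=108, move]
FD 16: (-2.747,-21.364) -> (-7.691,-6.147) [heading=108, move]
RT 144: heading 108 -> 324
Final: pos=(-7.691,-6.147), heading=324, 1 segment(s) drawn

Answer: -7.691 -6.147 324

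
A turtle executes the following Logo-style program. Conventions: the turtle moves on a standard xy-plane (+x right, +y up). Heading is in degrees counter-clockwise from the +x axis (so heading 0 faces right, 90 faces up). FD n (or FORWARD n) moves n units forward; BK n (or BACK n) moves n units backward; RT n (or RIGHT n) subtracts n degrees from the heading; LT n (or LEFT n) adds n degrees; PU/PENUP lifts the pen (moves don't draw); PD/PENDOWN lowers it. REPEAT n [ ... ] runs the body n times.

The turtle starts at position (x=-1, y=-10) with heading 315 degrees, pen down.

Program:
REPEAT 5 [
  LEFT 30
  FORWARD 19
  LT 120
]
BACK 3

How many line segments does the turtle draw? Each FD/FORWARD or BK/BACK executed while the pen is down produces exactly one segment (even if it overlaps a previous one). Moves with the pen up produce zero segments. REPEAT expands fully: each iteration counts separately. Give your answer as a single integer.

Executing turtle program step by step:
Start: pos=(-1,-10), heading=315, pen down
REPEAT 5 [
  -- iteration 1/5 --
  LT 30: heading 315 -> 345
  FD 19: (-1,-10) -> (17.353,-14.918) [heading=345, draw]
  LT 120: heading 345 -> 105
  -- iteration 2/5 --
  LT 30: heading 105 -> 135
  FD 19: (17.353,-14.918) -> (3.918,-1.483) [heading=135, draw]
  LT 120: heading 135 -> 255
  -- iteration 3/5 --
  LT 30: heading 255 -> 285
  FD 19: (3.918,-1.483) -> (8.835,-19.835) [heading=285, draw]
  LT 120: heading 285 -> 45
  -- iteration 4/5 --
  LT 30: heading 45 -> 75
  FD 19: (8.835,-19.835) -> (13.753,-1.483) [heading=75, draw]
  LT 120: heading 75 -> 195
  -- iteration 5/5 --
  LT 30: heading 195 -> 225
  FD 19: (13.753,-1.483) -> (0.318,-14.918) [heading=225, draw]
  LT 120: heading 225 -> 345
]
BK 3: (0.318,-14.918) -> (-2.58,-14.141) [heading=345, draw]
Final: pos=(-2.58,-14.141), heading=345, 6 segment(s) drawn
Segments drawn: 6

Answer: 6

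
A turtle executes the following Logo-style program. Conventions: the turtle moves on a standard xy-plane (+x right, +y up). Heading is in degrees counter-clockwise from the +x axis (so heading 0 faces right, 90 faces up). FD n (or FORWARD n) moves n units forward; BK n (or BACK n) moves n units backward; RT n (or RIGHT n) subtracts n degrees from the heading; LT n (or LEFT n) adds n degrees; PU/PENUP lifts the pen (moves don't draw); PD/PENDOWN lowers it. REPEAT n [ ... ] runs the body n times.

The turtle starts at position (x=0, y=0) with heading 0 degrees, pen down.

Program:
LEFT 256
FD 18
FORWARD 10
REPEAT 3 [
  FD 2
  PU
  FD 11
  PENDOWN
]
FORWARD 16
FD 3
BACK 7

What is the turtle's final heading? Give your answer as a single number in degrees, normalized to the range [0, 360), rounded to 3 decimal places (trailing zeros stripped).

Answer: 256

Derivation:
Executing turtle program step by step:
Start: pos=(0,0), heading=0, pen down
LT 256: heading 0 -> 256
FD 18: (0,0) -> (-4.355,-17.465) [heading=256, draw]
FD 10: (-4.355,-17.465) -> (-6.774,-27.168) [heading=256, draw]
REPEAT 3 [
  -- iteration 1/3 --
  FD 2: (-6.774,-27.168) -> (-7.258,-29.109) [heading=256, draw]
  PU: pen up
  FD 11: (-7.258,-29.109) -> (-9.919,-39.782) [heading=256, move]
  PD: pen down
  -- iteration 2/3 --
  FD 2: (-9.919,-39.782) -> (-10.403,-41.723) [heading=256, draw]
  PU: pen up
  FD 11: (-10.403,-41.723) -> (-13.064,-52.396) [heading=256, move]
  PD: pen down
  -- iteration 3/3 --
  FD 2: (-13.064,-52.396) -> (-13.548,-54.337) [heading=256, draw]
  PU: pen up
  FD 11: (-13.548,-54.337) -> (-16.209,-65.01) [heading=256, move]
  PD: pen down
]
FD 16: (-16.209,-65.01) -> (-20.08,-80.535) [heading=256, draw]
FD 3: (-20.08,-80.535) -> (-20.805,-83.445) [heading=256, draw]
BK 7: (-20.805,-83.445) -> (-19.112,-76.653) [heading=256, draw]
Final: pos=(-19.112,-76.653), heading=256, 8 segment(s) drawn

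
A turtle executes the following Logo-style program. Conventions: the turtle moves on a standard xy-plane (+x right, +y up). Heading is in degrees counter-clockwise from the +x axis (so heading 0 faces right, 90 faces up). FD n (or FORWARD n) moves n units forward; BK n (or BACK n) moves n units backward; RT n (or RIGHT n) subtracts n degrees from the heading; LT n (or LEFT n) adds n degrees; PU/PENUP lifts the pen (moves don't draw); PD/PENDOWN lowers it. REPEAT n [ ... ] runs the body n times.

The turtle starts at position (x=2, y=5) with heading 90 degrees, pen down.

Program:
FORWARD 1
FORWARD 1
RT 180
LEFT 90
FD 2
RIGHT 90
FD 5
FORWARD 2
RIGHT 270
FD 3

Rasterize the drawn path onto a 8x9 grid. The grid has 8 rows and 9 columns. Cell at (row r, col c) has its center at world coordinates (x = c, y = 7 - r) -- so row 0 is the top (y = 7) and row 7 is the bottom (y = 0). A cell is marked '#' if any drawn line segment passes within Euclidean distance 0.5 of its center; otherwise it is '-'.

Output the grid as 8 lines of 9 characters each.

Segment 0: (2,5) -> (2,6)
Segment 1: (2,6) -> (2,7)
Segment 2: (2,7) -> (4,7)
Segment 3: (4,7) -> (4,2)
Segment 4: (4,2) -> (4,0)
Segment 5: (4,0) -> (7,0)

Answer: --###----
--#-#----
--#-#----
----#----
----#----
----#----
----#----
----####-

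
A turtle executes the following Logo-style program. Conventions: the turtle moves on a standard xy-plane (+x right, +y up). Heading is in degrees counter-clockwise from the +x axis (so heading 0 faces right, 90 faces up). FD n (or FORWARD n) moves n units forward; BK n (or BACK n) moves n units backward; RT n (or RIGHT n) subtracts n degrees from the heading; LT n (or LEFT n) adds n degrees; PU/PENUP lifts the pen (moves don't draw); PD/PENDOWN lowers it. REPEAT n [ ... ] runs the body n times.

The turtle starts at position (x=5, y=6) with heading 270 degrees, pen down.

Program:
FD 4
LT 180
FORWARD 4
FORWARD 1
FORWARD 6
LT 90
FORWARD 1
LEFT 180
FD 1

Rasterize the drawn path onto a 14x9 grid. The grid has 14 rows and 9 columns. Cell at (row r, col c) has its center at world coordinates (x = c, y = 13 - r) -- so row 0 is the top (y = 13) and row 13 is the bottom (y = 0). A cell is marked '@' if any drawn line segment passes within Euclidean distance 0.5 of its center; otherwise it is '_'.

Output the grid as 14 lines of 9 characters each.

Answer: ____@@___
_____@___
_____@___
_____@___
_____@___
_____@___
_____@___
_____@___
_____@___
_____@___
_____@___
_____@___
_________
_________

Derivation:
Segment 0: (5,6) -> (5,2)
Segment 1: (5,2) -> (5,6)
Segment 2: (5,6) -> (5,7)
Segment 3: (5,7) -> (5,13)
Segment 4: (5,13) -> (4,13)
Segment 5: (4,13) -> (5,13)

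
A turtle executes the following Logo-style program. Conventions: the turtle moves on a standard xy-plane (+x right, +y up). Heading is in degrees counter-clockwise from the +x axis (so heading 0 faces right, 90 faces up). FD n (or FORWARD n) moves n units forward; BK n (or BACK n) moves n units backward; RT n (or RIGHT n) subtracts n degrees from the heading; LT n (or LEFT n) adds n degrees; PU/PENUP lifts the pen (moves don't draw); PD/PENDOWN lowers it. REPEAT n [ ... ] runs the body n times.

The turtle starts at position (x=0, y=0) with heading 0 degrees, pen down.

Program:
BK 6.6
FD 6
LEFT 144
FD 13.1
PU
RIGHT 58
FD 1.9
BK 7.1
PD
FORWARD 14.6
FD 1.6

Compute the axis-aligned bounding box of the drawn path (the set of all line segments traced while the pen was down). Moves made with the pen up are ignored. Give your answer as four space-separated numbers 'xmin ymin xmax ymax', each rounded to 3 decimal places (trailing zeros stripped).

Answer: -11.561 0 0 18.673

Derivation:
Executing turtle program step by step:
Start: pos=(0,0), heading=0, pen down
BK 6.6: (0,0) -> (-6.6,0) [heading=0, draw]
FD 6: (-6.6,0) -> (-0.6,0) [heading=0, draw]
LT 144: heading 0 -> 144
FD 13.1: (-0.6,0) -> (-11.198,7.7) [heading=144, draw]
PU: pen up
RT 58: heading 144 -> 86
FD 1.9: (-11.198,7.7) -> (-11.066,9.595) [heading=86, move]
BK 7.1: (-11.066,9.595) -> (-11.561,2.513) [heading=86, move]
PD: pen down
FD 14.6: (-11.561,2.513) -> (-10.542,17.077) [heading=86, draw]
FD 1.6: (-10.542,17.077) -> (-10.431,18.673) [heading=86, draw]
Final: pos=(-10.431,18.673), heading=86, 5 segment(s) drawn

Segment endpoints: x in {-11.561, -11.198, -10.542, -10.431, -6.6, -0.6, 0}, y in {0, 2.513, 7.7, 17.077, 18.673}
xmin=-11.561, ymin=0, xmax=0, ymax=18.673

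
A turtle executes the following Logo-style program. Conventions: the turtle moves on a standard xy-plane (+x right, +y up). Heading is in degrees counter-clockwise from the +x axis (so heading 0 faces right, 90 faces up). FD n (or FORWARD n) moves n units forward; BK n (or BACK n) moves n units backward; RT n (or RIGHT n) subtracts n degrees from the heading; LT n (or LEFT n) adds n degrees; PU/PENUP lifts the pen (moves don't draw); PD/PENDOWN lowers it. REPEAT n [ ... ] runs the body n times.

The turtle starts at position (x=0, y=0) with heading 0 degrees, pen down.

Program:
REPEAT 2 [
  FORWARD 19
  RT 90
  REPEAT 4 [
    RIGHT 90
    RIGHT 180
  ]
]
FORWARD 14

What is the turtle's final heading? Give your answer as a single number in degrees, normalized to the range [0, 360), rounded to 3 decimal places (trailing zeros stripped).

Answer: 180

Derivation:
Executing turtle program step by step:
Start: pos=(0,0), heading=0, pen down
REPEAT 2 [
  -- iteration 1/2 --
  FD 19: (0,0) -> (19,0) [heading=0, draw]
  RT 90: heading 0 -> 270
  REPEAT 4 [
    -- iteration 1/4 --
    RT 90: heading 270 -> 180
    RT 180: heading 180 -> 0
    -- iteration 2/4 --
    RT 90: heading 0 -> 270
    RT 180: heading 270 -> 90
    -- iteration 3/4 --
    RT 90: heading 90 -> 0
    RT 180: heading 0 -> 180
    -- iteration 4/4 --
    RT 90: heading 180 -> 90
    RT 180: heading 90 -> 270
  ]
  -- iteration 2/2 --
  FD 19: (19,0) -> (19,-19) [heading=270, draw]
  RT 90: heading 270 -> 180
  REPEAT 4 [
    -- iteration 1/4 --
    RT 90: heading 180 -> 90
    RT 180: heading 90 -> 270
    -- iteration 2/4 --
    RT 90: heading 270 -> 180
    RT 180: heading 180 -> 0
    -- iteration 3/4 --
    RT 90: heading 0 -> 270
    RT 180: heading 270 -> 90
    -- iteration 4/4 --
    RT 90: heading 90 -> 0
    RT 180: heading 0 -> 180
  ]
]
FD 14: (19,-19) -> (5,-19) [heading=180, draw]
Final: pos=(5,-19), heading=180, 3 segment(s) drawn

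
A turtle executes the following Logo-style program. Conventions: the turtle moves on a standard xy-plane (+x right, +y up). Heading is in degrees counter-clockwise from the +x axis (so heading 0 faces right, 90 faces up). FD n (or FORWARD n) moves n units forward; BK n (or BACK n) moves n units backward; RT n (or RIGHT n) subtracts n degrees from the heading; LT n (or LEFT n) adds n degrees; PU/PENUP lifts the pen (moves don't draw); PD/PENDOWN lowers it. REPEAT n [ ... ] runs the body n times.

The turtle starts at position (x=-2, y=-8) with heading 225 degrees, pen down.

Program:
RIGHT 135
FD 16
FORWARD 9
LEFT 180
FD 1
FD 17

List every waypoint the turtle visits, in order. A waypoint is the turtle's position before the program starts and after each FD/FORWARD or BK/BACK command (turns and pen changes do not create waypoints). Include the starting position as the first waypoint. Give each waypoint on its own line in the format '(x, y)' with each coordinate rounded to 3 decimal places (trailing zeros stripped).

Executing turtle program step by step:
Start: pos=(-2,-8), heading=225, pen down
RT 135: heading 225 -> 90
FD 16: (-2,-8) -> (-2,8) [heading=90, draw]
FD 9: (-2,8) -> (-2,17) [heading=90, draw]
LT 180: heading 90 -> 270
FD 1: (-2,17) -> (-2,16) [heading=270, draw]
FD 17: (-2,16) -> (-2,-1) [heading=270, draw]
Final: pos=(-2,-1), heading=270, 4 segment(s) drawn
Waypoints (5 total):
(-2, -8)
(-2, 8)
(-2, 17)
(-2, 16)
(-2, -1)

Answer: (-2, -8)
(-2, 8)
(-2, 17)
(-2, 16)
(-2, -1)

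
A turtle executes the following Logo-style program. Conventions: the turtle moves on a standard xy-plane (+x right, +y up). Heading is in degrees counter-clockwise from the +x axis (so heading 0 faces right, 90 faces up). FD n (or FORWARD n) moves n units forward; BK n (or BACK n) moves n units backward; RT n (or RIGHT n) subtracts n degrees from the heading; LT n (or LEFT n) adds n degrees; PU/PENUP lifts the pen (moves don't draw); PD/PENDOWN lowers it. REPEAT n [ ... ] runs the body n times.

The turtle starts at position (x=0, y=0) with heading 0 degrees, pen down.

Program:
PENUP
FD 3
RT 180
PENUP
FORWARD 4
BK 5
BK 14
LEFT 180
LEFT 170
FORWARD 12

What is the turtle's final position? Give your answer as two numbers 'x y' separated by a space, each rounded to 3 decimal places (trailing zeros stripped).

Answer: 6.182 2.084

Derivation:
Executing turtle program step by step:
Start: pos=(0,0), heading=0, pen down
PU: pen up
FD 3: (0,0) -> (3,0) [heading=0, move]
RT 180: heading 0 -> 180
PU: pen up
FD 4: (3,0) -> (-1,0) [heading=180, move]
BK 5: (-1,0) -> (4,0) [heading=180, move]
BK 14: (4,0) -> (18,0) [heading=180, move]
LT 180: heading 180 -> 0
LT 170: heading 0 -> 170
FD 12: (18,0) -> (6.182,2.084) [heading=170, move]
Final: pos=(6.182,2.084), heading=170, 0 segment(s) drawn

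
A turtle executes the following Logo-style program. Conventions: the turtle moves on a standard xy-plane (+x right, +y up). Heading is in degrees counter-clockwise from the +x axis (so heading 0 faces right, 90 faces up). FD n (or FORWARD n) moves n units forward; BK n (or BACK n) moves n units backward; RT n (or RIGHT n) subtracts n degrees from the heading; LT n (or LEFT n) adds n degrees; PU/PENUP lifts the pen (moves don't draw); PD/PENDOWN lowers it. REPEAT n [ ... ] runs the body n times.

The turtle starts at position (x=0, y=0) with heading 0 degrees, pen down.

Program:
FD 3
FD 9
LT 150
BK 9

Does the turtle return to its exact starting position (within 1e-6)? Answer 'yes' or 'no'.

Answer: no

Derivation:
Executing turtle program step by step:
Start: pos=(0,0), heading=0, pen down
FD 3: (0,0) -> (3,0) [heading=0, draw]
FD 9: (3,0) -> (12,0) [heading=0, draw]
LT 150: heading 0 -> 150
BK 9: (12,0) -> (19.794,-4.5) [heading=150, draw]
Final: pos=(19.794,-4.5), heading=150, 3 segment(s) drawn

Start position: (0, 0)
Final position: (19.794, -4.5)
Distance = 20.299; >= 1e-6 -> NOT closed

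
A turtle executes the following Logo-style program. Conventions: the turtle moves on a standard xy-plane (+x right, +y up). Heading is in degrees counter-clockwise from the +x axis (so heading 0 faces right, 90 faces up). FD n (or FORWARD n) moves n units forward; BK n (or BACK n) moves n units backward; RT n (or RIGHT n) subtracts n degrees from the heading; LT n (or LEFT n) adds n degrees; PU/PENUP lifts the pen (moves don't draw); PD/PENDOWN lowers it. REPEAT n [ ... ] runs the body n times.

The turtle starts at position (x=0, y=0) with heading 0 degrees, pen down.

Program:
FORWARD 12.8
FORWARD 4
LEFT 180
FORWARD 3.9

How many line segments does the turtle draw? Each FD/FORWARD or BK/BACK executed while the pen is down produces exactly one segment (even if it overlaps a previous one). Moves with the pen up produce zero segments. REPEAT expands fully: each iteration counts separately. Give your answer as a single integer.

Answer: 3

Derivation:
Executing turtle program step by step:
Start: pos=(0,0), heading=0, pen down
FD 12.8: (0,0) -> (12.8,0) [heading=0, draw]
FD 4: (12.8,0) -> (16.8,0) [heading=0, draw]
LT 180: heading 0 -> 180
FD 3.9: (16.8,0) -> (12.9,0) [heading=180, draw]
Final: pos=(12.9,0), heading=180, 3 segment(s) drawn
Segments drawn: 3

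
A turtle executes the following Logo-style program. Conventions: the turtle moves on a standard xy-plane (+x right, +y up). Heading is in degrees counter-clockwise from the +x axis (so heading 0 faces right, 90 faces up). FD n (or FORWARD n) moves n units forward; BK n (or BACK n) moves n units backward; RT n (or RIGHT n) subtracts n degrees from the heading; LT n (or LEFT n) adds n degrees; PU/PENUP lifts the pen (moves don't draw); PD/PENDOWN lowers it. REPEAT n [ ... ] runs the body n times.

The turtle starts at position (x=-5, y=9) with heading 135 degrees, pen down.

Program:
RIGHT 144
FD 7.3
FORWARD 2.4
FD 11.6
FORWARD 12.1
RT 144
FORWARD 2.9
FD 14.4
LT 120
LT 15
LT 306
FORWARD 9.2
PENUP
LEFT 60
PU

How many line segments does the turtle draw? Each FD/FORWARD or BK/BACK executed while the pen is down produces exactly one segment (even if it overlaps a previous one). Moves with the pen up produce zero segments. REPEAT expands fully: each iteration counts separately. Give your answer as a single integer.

Executing turtle program step by step:
Start: pos=(-5,9), heading=135, pen down
RT 144: heading 135 -> 351
FD 7.3: (-5,9) -> (2.21,7.858) [heading=351, draw]
FD 2.4: (2.21,7.858) -> (4.581,7.483) [heading=351, draw]
FD 11.6: (4.581,7.483) -> (16.038,5.668) [heading=351, draw]
FD 12.1: (16.038,5.668) -> (27.989,3.775) [heading=351, draw]
RT 144: heading 351 -> 207
FD 2.9: (27.989,3.775) -> (25.405,2.459) [heading=207, draw]
FD 14.4: (25.405,2.459) -> (12.574,-4.079) [heading=207, draw]
LT 120: heading 207 -> 327
LT 15: heading 327 -> 342
LT 306: heading 342 -> 288
FD 9.2: (12.574,-4.079) -> (15.417,-12.829) [heading=288, draw]
PU: pen up
LT 60: heading 288 -> 348
PU: pen up
Final: pos=(15.417,-12.829), heading=348, 7 segment(s) drawn
Segments drawn: 7

Answer: 7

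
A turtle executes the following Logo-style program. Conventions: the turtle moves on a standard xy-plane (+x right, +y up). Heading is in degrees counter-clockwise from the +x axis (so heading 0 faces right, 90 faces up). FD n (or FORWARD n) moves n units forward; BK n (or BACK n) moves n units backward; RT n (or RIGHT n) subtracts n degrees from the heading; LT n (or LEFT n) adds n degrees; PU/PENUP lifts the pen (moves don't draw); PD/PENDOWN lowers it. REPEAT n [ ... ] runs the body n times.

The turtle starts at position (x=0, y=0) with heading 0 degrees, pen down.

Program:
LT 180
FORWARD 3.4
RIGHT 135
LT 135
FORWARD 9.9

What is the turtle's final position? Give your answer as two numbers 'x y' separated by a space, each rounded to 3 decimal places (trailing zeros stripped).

Answer: -13.3 0

Derivation:
Executing turtle program step by step:
Start: pos=(0,0), heading=0, pen down
LT 180: heading 0 -> 180
FD 3.4: (0,0) -> (-3.4,0) [heading=180, draw]
RT 135: heading 180 -> 45
LT 135: heading 45 -> 180
FD 9.9: (-3.4,0) -> (-13.3,0) [heading=180, draw]
Final: pos=(-13.3,0), heading=180, 2 segment(s) drawn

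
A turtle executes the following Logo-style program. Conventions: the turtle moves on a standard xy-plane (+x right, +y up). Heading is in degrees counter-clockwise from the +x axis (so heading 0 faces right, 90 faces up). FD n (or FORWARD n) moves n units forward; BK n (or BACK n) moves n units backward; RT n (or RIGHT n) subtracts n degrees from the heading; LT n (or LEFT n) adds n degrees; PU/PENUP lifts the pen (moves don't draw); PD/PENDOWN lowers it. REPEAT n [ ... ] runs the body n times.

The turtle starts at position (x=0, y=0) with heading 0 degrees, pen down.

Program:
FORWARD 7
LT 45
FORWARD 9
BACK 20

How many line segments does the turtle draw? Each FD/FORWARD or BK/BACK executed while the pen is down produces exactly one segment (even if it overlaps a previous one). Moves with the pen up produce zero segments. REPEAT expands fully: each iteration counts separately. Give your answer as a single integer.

Answer: 3

Derivation:
Executing turtle program step by step:
Start: pos=(0,0), heading=0, pen down
FD 7: (0,0) -> (7,0) [heading=0, draw]
LT 45: heading 0 -> 45
FD 9: (7,0) -> (13.364,6.364) [heading=45, draw]
BK 20: (13.364,6.364) -> (-0.778,-7.778) [heading=45, draw]
Final: pos=(-0.778,-7.778), heading=45, 3 segment(s) drawn
Segments drawn: 3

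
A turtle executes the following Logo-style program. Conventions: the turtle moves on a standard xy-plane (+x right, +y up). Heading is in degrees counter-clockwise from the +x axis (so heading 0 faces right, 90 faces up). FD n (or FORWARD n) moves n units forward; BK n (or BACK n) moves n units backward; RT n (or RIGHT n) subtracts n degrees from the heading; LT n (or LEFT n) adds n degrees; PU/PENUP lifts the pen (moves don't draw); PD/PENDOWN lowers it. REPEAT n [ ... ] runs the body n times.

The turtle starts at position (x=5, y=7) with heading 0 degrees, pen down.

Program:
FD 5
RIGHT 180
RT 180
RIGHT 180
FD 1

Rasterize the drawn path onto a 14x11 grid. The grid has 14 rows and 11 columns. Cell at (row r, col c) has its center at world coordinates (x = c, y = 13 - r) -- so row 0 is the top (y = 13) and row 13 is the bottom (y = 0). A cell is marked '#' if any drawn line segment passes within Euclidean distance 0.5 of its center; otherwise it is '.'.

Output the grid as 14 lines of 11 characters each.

Segment 0: (5,7) -> (10,7)
Segment 1: (10,7) -> (9,7)

Answer: ...........
...........
...........
...........
...........
...........
.....######
...........
...........
...........
...........
...........
...........
...........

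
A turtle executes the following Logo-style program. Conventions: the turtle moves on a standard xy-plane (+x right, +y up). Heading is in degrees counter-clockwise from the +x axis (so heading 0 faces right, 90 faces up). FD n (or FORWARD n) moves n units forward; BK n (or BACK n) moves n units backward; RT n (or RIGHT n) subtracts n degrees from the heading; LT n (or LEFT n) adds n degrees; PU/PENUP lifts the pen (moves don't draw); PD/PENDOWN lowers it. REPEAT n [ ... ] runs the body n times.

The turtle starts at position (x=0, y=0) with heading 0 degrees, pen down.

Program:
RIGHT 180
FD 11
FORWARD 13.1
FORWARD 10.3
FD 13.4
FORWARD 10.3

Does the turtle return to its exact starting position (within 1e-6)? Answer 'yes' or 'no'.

Executing turtle program step by step:
Start: pos=(0,0), heading=0, pen down
RT 180: heading 0 -> 180
FD 11: (0,0) -> (-11,0) [heading=180, draw]
FD 13.1: (-11,0) -> (-24.1,0) [heading=180, draw]
FD 10.3: (-24.1,0) -> (-34.4,0) [heading=180, draw]
FD 13.4: (-34.4,0) -> (-47.8,0) [heading=180, draw]
FD 10.3: (-47.8,0) -> (-58.1,0) [heading=180, draw]
Final: pos=(-58.1,0), heading=180, 5 segment(s) drawn

Start position: (0, 0)
Final position: (-58.1, 0)
Distance = 58.1; >= 1e-6 -> NOT closed

Answer: no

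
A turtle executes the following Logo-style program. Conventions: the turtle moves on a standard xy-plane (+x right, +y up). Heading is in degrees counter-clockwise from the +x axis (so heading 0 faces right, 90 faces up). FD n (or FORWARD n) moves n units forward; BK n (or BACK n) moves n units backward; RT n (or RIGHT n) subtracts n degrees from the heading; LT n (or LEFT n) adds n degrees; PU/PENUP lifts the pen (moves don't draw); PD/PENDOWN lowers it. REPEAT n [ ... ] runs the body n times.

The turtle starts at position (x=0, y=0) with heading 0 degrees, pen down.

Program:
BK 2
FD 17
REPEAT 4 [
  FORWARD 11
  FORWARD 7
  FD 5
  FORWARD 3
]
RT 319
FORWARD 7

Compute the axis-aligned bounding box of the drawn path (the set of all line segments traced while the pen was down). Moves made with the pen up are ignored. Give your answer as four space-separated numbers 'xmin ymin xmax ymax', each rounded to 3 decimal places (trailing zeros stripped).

Executing turtle program step by step:
Start: pos=(0,0), heading=0, pen down
BK 2: (0,0) -> (-2,0) [heading=0, draw]
FD 17: (-2,0) -> (15,0) [heading=0, draw]
REPEAT 4 [
  -- iteration 1/4 --
  FD 11: (15,0) -> (26,0) [heading=0, draw]
  FD 7: (26,0) -> (33,0) [heading=0, draw]
  FD 5: (33,0) -> (38,0) [heading=0, draw]
  FD 3: (38,0) -> (41,0) [heading=0, draw]
  -- iteration 2/4 --
  FD 11: (41,0) -> (52,0) [heading=0, draw]
  FD 7: (52,0) -> (59,0) [heading=0, draw]
  FD 5: (59,0) -> (64,0) [heading=0, draw]
  FD 3: (64,0) -> (67,0) [heading=0, draw]
  -- iteration 3/4 --
  FD 11: (67,0) -> (78,0) [heading=0, draw]
  FD 7: (78,0) -> (85,0) [heading=0, draw]
  FD 5: (85,0) -> (90,0) [heading=0, draw]
  FD 3: (90,0) -> (93,0) [heading=0, draw]
  -- iteration 4/4 --
  FD 11: (93,0) -> (104,0) [heading=0, draw]
  FD 7: (104,0) -> (111,0) [heading=0, draw]
  FD 5: (111,0) -> (116,0) [heading=0, draw]
  FD 3: (116,0) -> (119,0) [heading=0, draw]
]
RT 319: heading 0 -> 41
FD 7: (119,0) -> (124.283,4.592) [heading=41, draw]
Final: pos=(124.283,4.592), heading=41, 19 segment(s) drawn

Segment endpoints: x in {-2, 0, 15, 26, 33, 38, 41, 52, 59, 64, 67, 78, 85, 90, 93, 104, 111, 116, 119, 124.283}, y in {0, 4.592}
xmin=-2, ymin=0, xmax=124.283, ymax=4.592

Answer: -2 0 124.283 4.592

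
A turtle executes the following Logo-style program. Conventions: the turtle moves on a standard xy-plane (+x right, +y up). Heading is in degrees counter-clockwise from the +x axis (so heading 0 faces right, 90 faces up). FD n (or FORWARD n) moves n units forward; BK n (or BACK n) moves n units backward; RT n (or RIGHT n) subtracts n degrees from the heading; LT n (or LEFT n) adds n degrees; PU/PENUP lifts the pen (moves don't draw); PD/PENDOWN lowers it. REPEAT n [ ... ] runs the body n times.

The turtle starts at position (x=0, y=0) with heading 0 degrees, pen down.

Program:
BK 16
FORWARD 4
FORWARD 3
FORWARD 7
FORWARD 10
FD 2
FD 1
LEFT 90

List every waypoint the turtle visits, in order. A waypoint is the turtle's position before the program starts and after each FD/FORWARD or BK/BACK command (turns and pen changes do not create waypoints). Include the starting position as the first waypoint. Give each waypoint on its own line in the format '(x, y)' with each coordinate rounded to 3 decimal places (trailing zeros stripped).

Executing turtle program step by step:
Start: pos=(0,0), heading=0, pen down
BK 16: (0,0) -> (-16,0) [heading=0, draw]
FD 4: (-16,0) -> (-12,0) [heading=0, draw]
FD 3: (-12,0) -> (-9,0) [heading=0, draw]
FD 7: (-9,0) -> (-2,0) [heading=0, draw]
FD 10: (-2,0) -> (8,0) [heading=0, draw]
FD 2: (8,0) -> (10,0) [heading=0, draw]
FD 1: (10,0) -> (11,0) [heading=0, draw]
LT 90: heading 0 -> 90
Final: pos=(11,0), heading=90, 7 segment(s) drawn
Waypoints (8 total):
(0, 0)
(-16, 0)
(-12, 0)
(-9, 0)
(-2, 0)
(8, 0)
(10, 0)
(11, 0)

Answer: (0, 0)
(-16, 0)
(-12, 0)
(-9, 0)
(-2, 0)
(8, 0)
(10, 0)
(11, 0)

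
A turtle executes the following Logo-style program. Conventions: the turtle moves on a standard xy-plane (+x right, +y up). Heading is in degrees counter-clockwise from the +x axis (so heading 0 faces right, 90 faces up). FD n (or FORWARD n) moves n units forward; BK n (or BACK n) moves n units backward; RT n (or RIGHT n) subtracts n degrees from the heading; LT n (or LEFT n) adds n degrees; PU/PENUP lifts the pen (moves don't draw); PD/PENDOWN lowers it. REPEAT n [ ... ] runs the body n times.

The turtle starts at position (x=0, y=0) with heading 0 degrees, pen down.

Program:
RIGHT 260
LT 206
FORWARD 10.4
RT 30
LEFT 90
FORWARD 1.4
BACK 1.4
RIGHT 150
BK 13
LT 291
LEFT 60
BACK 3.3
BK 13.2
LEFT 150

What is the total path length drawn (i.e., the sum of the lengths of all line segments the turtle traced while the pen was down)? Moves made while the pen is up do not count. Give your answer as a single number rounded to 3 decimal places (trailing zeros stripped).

Executing turtle program step by step:
Start: pos=(0,0), heading=0, pen down
RT 260: heading 0 -> 100
LT 206: heading 100 -> 306
FD 10.4: (0,0) -> (6.113,-8.414) [heading=306, draw]
RT 30: heading 306 -> 276
LT 90: heading 276 -> 6
FD 1.4: (6.113,-8.414) -> (7.505,-8.267) [heading=6, draw]
BK 1.4: (7.505,-8.267) -> (6.113,-8.414) [heading=6, draw]
RT 150: heading 6 -> 216
BK 13: (6.113,-8.414) -> (16.63,-0.773) [heading=216, draw]
LT 291: heading 216 -> 147
LT 60: heading 147 -> 207
BK 3.3: (16.63,-0.773) -> (19.571,0.726) [heading=207, draw]
BK 13.2: (19.571,0.726) -> (31.332,6.718) [heading=207, draw]
LT 150: heading 207 -> 357
Final: pos=(31.332,6.718), heading=357, 6 segment(s) drawn

Segment lengths:
  seg 1: (0,0) -> (6.113,-8.414), length = 10.4
  seg 2: (6.113,-8.414) -> (7.505,-8.267), length = 1.4
  seg 3: (7.505,-8.267) -> (6.113,-8.414), length = 1.4
  seg 4: (6.113,-8.414) -> (16.63,-0.773), length = 13
  seg 5: (16.63,-0.773) -> (19.571,0.726), length = 3.3
  seg 6: (19.571,0.726) -> (31.332,6.718), length = 13.2
Total = 42.7

Answer: 42.7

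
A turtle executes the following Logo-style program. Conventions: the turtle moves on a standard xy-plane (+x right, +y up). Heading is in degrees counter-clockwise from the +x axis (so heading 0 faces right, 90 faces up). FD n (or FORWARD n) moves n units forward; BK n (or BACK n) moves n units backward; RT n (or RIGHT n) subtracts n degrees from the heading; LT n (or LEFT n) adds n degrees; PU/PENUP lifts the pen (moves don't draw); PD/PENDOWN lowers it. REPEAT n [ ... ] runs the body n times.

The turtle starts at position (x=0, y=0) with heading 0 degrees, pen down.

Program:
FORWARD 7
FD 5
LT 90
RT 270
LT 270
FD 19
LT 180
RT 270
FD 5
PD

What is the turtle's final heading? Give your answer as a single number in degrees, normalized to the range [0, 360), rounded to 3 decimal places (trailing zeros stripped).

Executing turtle program step by step:
Start: pos=(0,0), heading=0, pen down
FD 7: (0,0) -> (7,0) [heading=0, draw]
FD 5: (7,0) -> (12,0) [heading=0, draw]
LT 90: heading 0 -> 90
RT 270: heading 90 -> 180
LT 270: heading 180 -> 90
FD 19: (12,0) -> (12,19) [heading=90, draw]
LT 180: heading 90 -> 270
RT 270: heading 270 -> 0
FD 5: (12,19) -> (17,19) [heading=0, draw]
PD: pen down
Final: pos=(17,19), heading=0, 4 segment(s) drawn

Answer: 0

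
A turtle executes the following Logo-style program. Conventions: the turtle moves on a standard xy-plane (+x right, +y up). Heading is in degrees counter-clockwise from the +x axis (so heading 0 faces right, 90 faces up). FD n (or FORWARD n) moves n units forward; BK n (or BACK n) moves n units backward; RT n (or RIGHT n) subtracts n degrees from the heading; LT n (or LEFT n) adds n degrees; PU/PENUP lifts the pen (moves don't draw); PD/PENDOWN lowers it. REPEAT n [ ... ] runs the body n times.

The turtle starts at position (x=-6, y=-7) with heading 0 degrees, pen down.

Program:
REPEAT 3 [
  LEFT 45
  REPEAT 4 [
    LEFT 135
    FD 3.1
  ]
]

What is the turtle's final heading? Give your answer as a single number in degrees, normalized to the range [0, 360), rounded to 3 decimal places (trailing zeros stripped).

Executing turtle program step by step:
Start: pos=(-6,-7), heading=0, pen down
REPEAT 3 [
  -- iteration 1/3 --
  LT 45: heading 0 -> 45
  REPEAT 4 [
    -- iteration 1/4 --
    LT 135: heading 45 -> 180
    FD 3.1: (-6,-7) -> (-9.1,-7) [heading=180, draw]
    -- iteration 2/4 --
    LT 135: heading 180 -> 315
    FD 3.1: (-9.1,-7) -> (-6.908,-9.192) [heading=315, draw]
    -- iteration 3/4 --
    LT 135: heading 315 -> 90
    FD 3.1: (-6.908,-9.192) -> (-6.908,-6.092) [heading=90, draw]
    -- iteration 4/4 --
    LT 135: heading 90 -> 225
    FD 3.1: (-6.908,-6.092) -> (-9.1,-8.284) [heading=225, draw]
  ]
  -- iteration 2/3 --
  LT 45: heading 225 -> 270
  REPEAT 4 [
    -- iteration 1/4 --
    LT 135: heading 270 -> 45
    FD 3.1: (-9.1,-8.284) -> (-6.908,-6.092) [heading=45, draw]
    -- iteration 2/4 --
    LT 135: heading 45 -> 180
    FD 3.1: (-6.908,-6.092) -> (-10.008,-6.092) [heading=180, draw]
    -- iteration 3/4 --
    LT 135: heading 180 -> 315
    FD 3.1: (-10.008,-6.092) -> (-7.816,-8.284) [heading=315, draw]
    -- iteration 4/4 --
    LT 135: heading 315 -> 90
    FD 3.1: (-7.816,-8.284) -> (-7.816,-5.184) [heading=90, draw]
  ]
  -- iteration 3/3 --
  LT 45: heading 90 -> 135
  REPEAT 4 [
    -- iteration 1/4 --
    LT 135: heading 135 -> 270
    FD 3.1: (-7.816,-5.184) -> (-7.816,-8.284) [heading=270, draw]
    -- iteration 2/4 --
    LT 135: heading 270 -> 45
    FD 3.1: (-7.816,-8.284) -> (-5.624,-6.092) [heading=45, draw]
    -- iteration 3/4 --
    LT 135: heading 45 -> 180
    FD 3.1: (-5.624,-6.092) -> (-8.724,-6.092) [heading=180, draw]
    -- iteration 4/4 --
    LT 135: heading 180 -> 315
    FD 3.1: (-8.724,-6.092) -> (-6.532,-8.284) [heading=315, draw]
  ]
]
Final: pos=(-6.532,-8.284), heading=315, 12 segment(s) drawn

Answer: 315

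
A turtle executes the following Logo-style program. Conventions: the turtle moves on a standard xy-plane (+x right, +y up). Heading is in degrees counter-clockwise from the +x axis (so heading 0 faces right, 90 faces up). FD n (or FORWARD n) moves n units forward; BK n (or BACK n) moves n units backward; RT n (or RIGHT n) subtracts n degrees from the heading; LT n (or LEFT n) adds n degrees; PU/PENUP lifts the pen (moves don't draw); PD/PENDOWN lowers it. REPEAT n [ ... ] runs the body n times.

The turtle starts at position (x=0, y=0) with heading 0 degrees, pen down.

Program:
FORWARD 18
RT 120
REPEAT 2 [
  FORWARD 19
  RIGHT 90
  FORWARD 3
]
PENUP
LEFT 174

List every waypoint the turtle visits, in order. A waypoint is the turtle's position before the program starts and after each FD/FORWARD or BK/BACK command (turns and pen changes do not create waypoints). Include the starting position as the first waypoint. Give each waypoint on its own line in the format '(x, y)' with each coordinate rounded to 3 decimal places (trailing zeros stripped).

Answer: (0, 0)
(18, 0)
(8.5, -16.454)
(5.902, -14.954)
(-10.553, -5.454)
(-9.053, -2.856)

Derivation:
Executing turtle program step by step:
Start: pos=(0,0), heading=0, pen down
FD 18: (0,0) -> (18,0) [heading=0, draw]
RT 120: heading 0 -> 240
REPEAT 2 [
  -- iteration 1/2 --
  FD 19: (18,0) -> (8.5,-16.454) [heading=240, draw]
  RT 90: heading 240 -> 150
  FD 3: (8.5,-16.454) -> (5.902,-14.954) [heading=150, draw]
  -- iteration 2/2 --
  FD 19: (5.902,-14.954) -> (-10.553,-5.454) [heading=150, draw]
  RT 90: heading 150 -> 60
  FD 3: (-10.553,-5.454) -> (-9.053,-2.856) [heading=60, draw]
]
PU: pen up
LT 174: heading 60 -> 234
Final: pos=(-9.053,-2.856), heading=234, 5 segment(s) drawn
Waypoints (6 total):
(0, 0)
(18, 0)
(8.5, -16.454)
(5.902, -14.954)
(-10.553, -5.454)
(-9.053, -2.856)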